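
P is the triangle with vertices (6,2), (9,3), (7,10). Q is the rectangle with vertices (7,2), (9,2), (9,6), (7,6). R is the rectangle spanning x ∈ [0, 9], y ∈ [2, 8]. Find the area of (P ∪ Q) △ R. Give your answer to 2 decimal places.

|P ∪ Q| = 14.119.
|(P ∪ Q) ∩ R| = 13.2976.
|(P ∪ Q) △ R| = 14.119 + 54 − 26.5952 = 41.52.

41.52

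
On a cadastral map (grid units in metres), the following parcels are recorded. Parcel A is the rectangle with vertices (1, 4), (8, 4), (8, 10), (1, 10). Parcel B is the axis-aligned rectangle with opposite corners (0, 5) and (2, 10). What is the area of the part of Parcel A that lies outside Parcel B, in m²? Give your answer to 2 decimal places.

37.00

|Parcel A∩Parcel B|: x∈[1,2], y∈[5,10] → 1·5 = 5.
|Parcel A| = 42.
|Parcel A ∖ Parcel B| = |Parcel A| − |Parcel A∩Parcel B| = 42 − 5 = 37.00.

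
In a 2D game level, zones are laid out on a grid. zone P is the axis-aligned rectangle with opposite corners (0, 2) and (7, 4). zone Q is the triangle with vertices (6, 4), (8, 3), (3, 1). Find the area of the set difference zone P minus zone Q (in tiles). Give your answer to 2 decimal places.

|zone P| = 14, |zone P∩zone Q| = 3.3.
|zone P ∖ zone Q| = |zone P| − |zone P∩zone Q| = 14 − 3.3 = 10.70.

10.70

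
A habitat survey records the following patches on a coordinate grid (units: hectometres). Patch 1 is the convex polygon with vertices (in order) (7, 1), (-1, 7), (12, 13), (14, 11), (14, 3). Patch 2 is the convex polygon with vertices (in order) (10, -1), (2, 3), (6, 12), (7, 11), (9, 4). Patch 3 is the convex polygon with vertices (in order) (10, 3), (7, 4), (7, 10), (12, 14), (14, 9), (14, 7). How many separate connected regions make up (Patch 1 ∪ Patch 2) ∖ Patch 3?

2

(Patch 1 ∪ Patch 2) ∖ Patch 3 splits into 2 disjoint pieces (area 67.2809, area 1.3333).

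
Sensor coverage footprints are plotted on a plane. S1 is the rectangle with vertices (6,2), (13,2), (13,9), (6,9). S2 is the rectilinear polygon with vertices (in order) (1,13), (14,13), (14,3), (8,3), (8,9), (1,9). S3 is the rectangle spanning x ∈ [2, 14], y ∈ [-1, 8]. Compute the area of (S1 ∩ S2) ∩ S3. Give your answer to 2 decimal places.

25.00

The region (S1 ∩ S2) ∩ S3 is the polygon with vertices (13,3), (8,3), (8,8), (13,8).
By the shoelace formula its area is 25.00.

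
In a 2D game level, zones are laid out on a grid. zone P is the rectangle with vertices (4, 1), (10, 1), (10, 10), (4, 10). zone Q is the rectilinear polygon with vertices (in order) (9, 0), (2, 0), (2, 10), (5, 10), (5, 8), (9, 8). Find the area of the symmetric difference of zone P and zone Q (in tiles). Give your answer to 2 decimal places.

42.00

|zone P| = 54, |zone Q| = 62, |zone P∩zone Q| = 37.
|zone P △ zone Q| = |zone P| + |zone Q| − 2·|zone P∩zone Q| = 54 + 62 − 74 = 42.00.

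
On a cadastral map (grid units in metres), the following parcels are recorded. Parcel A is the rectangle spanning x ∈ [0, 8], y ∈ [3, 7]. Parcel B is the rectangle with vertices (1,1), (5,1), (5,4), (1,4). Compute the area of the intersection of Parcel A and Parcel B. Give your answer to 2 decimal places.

|Parcel A∩Parcel B|: x∈[1,5], y∈[3,4] → 4·1 = 4.

4.00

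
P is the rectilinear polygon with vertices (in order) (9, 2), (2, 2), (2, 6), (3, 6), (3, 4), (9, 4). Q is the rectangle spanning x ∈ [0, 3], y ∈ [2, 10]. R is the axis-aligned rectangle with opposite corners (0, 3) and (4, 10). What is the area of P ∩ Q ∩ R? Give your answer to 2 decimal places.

3.00

The intersection is the polygon with vertices (2,6), (3,6), (3,4), (3,3), (2,3).
By the shoelace formula its area is 3.00.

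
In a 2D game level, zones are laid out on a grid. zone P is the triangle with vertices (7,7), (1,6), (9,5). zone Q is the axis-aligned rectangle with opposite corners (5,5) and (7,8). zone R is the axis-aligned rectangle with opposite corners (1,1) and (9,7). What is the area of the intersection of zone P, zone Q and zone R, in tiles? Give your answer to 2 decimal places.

The intersection is the polygon with vertices (7,5.25), (5,5.5), (5,6.667), (7,7).
By the shoelace formula its area is 2.92.

2.92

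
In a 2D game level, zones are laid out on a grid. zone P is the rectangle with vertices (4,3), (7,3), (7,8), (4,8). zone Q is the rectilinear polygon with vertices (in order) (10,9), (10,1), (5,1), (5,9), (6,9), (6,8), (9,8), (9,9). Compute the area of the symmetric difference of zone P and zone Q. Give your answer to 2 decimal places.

|zone P| = 15, |zone Q| = 37, |zone P∩zone Q| = 10.
|zone P △ zone Q| = |zone P| + |zone Q| − 2·|zone P∩zone Q| = 15 + 37 − 20 = 32.00.

32.00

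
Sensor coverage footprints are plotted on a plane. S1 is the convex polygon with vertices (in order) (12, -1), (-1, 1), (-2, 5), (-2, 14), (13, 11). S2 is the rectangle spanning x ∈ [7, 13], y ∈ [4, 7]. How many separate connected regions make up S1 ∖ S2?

S1 ∖ S2 is a single connected region.

1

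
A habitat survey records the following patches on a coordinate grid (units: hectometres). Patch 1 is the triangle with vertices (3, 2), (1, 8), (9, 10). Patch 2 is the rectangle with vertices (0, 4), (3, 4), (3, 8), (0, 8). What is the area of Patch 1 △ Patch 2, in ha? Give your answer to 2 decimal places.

|Patch 1| = 26, |Patch 2| = 12, |Patch 1∩Patch 2| = 5.3333.
|Patch 1 △ Patch 2| = |Patch 1| + |Patch 2| − 2·|Patch 1∩Patch 2| = 26 + 12 − 10.6667 = 27.33.

27.33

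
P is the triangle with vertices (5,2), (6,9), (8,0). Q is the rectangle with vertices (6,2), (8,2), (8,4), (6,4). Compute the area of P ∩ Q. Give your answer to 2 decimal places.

2.67

The intersection is the polygon with vertices (7.556,2), (6,2), (6,4), (7.111,4).
By the shoelace formula its area is 2.67.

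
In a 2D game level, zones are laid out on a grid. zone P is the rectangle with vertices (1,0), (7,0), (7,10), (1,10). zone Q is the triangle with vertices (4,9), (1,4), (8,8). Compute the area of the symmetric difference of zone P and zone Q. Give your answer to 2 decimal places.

49.32

|zone P| = 60, |zone Q| = 11.5, |zone P∩zone Q| = 11.0893.
|zone P △ zone Q| = |zone P| + |zone Q| − 2·|zone P∩zone Q| = 60 + 11.5 − 22.1786 = 49.32.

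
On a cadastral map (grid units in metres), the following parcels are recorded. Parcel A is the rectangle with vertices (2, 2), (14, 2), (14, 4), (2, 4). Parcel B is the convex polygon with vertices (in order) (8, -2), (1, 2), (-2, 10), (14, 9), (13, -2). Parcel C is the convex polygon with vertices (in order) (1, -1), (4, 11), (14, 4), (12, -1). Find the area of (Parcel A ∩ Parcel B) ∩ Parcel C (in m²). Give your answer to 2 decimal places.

The region (Parcel A ∩ Parcel B) ∩ Parcel C is the polygon with vertices (2,3), (2.25,4), (13.546,4), (13.412,2.529), (13.2,2), (2,2).
By the shoelace formula its area is 22.74.

22.74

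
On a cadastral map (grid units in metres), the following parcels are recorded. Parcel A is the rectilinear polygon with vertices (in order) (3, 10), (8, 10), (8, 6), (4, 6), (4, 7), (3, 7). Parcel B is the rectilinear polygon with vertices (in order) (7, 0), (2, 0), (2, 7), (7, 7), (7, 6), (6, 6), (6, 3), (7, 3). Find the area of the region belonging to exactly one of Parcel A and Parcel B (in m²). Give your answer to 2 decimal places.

45.00

|Parcel A| = 19, |Parcel B| = 32, |Parcel A∩Parcel B| = 3.
|Parcel A △ Parcel B| = |Parcel A| + |Parcel B| − 2·|Parcel A∩Parcel B| = 19 + 32 − 6 = 45.00.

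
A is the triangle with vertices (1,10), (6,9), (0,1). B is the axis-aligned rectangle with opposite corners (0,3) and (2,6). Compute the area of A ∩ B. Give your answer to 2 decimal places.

The intersection is the polygon with vertices (1.5,3), (0.222,3), (0.556,6), (2,6), (2,3.667).
By the shoelace formula its area is 4.67.

4.67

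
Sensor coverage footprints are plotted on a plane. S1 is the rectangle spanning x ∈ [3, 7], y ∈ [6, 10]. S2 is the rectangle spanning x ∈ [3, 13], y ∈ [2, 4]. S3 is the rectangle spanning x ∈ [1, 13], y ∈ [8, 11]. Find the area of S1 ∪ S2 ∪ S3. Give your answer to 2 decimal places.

By inclusion–exclusion:
Individual areas: |S1| = 16, |S2| = 20, |S3| = 36.
|S1∩S2| = 0 (no overlap).
|S1∩S3|: x∈[3,7], y∈[8,10] → 4·2 = 8.
|S2∩S3| = 0 (no overlap).
|S1∩S2∩S3| = 0.
|S1 ∪ S2 ∪ S3| = 72 − 8 + 0 = 64.00.

64.00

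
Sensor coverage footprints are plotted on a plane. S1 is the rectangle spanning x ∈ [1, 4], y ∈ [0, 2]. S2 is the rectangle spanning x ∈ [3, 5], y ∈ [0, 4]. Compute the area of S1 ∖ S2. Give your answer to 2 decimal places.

|S1∩S2|: x∈[3,4], y∈[0,2] → 1·2 = 2.
|S1| = 6.
|S1 ∖ S2| = |S1| − |S1∩S2| = 6 − 2 = 4.00.

4.00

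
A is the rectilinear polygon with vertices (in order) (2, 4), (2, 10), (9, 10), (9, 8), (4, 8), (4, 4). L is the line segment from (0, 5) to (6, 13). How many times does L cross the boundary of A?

The segment meets the boundary at (3.75,10), (2,7.667).

2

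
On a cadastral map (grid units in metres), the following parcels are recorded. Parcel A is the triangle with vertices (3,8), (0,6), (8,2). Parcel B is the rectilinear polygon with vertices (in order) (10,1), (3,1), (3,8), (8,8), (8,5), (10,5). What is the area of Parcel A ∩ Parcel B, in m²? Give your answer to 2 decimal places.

The intersection is the polygon with vertices (8,2), (3,4.5), (3,8).
By the shoelace formula its area is 8.75.

8.75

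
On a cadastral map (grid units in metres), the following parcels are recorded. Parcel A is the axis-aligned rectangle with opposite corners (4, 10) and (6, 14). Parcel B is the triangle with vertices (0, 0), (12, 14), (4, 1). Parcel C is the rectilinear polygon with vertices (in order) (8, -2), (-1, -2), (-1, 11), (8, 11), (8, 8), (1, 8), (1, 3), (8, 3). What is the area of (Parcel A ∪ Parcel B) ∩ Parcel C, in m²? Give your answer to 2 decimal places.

|Parcel A ∪ Parcel B| = 30.
|(Parcel A ∪ Parcel B) ∩ Parcel C| = 10.14.

10.14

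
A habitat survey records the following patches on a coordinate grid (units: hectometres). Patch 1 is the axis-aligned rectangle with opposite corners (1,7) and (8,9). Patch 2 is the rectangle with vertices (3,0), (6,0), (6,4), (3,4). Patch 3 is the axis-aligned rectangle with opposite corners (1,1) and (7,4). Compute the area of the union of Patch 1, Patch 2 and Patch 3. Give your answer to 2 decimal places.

35.00

By inclusion–exclusion:
Individual areas: |Patch 1| = 14, |Patch 2| = 12, |Patch 3| = 18.
|Patch 1∩Patch 2| = 0 (no overlap).
|Patch 1∩Patch 3| = 0 (no overlap).
|Patch 2∩Patch 3|: x∈[3,6], y∈[1,4] → 3·3 = 9.
|Patch 1∩Patch 2∩Patch 3| = 0.
|Patch 1 ∪ Patch 2 ∪ Patch 3| = 44 − 9 + 0 = 35.00.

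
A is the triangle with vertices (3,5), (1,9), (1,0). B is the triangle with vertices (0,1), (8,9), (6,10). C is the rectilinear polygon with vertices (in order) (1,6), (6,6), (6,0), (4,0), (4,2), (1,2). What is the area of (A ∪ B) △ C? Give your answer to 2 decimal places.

26.90

|A ∪ B| = 19.369.
|(A ∪ B) ∩ C| = 8.2357.
|(A ∪ B) △ C| = 19.369 + 24 − 16.4714 = 26.90.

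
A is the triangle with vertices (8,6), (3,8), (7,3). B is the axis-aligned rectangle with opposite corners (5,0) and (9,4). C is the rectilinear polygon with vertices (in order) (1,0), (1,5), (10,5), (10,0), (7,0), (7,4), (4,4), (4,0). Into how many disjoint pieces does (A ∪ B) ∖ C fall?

(A ∪ B) ∖ C splits into 2 disjoint pieces (area 6.2333, area 8).

2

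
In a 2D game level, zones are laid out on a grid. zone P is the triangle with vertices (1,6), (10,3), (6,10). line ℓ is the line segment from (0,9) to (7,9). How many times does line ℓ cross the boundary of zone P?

The segment meets the boundary at (6.571,9), (4.75,9).

2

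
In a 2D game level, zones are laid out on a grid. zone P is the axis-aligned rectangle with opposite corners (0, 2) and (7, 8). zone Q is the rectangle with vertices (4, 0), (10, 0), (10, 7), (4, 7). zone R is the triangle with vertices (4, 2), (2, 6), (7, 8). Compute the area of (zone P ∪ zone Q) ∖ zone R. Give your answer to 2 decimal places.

57.00

|zone P ∪ zone Q| = 69.
|(zone P ∪ zone Q) ∩ zone R| = 12.
|(zone P ∪ zone Q) ∖ zone R| = 69 − 12 = 57.00.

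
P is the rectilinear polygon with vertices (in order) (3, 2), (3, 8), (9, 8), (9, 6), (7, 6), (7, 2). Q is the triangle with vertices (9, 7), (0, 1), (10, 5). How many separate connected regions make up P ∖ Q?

2

P ∖ Q splits into 2 disjoint pieces (area 4, area 17.9167).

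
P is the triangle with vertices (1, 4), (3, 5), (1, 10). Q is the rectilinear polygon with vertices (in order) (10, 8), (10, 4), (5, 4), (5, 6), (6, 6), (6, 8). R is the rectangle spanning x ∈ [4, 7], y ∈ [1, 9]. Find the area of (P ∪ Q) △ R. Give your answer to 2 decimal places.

|P ∪ Q| = 24.
|(P ∪ Q) ∩ R| = 6.
|(P ∪ Q) △ R| = 24 + 24 − 12 = 36.00.

36.00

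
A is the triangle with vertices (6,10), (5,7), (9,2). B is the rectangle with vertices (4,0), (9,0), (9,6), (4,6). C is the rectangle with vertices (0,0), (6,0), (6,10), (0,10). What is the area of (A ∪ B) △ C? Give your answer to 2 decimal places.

66.90

|A ∪ B| = 35.1.
|(A ∪ B) ∩ C| = 14.1.
|(A ∪ B) △ C| = 35.1 + 60 − 28.2 = 66.90.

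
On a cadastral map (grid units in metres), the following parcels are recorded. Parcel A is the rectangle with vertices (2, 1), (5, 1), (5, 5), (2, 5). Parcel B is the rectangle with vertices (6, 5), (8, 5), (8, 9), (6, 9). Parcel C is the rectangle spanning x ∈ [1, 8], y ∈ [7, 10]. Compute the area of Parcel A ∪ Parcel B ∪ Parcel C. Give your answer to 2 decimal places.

37.00

By inclusion–exclusion:
Individual areas: |Parcel A| = 12, |Parcel B| = 8, |Parcel C| = 21.
|Parcel A∩Parcel B| = 0 (no overlap).
|Parcel A∩Parcel C| = 0 (no overlap).
|Parcel B∩Parcel C|: x∈[6,8], y∈[7,9] → 2·2 = 4.
|Parcel A∩Parcel B∩Parcel C| = 0.
|Parcel A ∪ Parcel B ∪ Parcel C| = 41 − 4 + 0 = 37.00.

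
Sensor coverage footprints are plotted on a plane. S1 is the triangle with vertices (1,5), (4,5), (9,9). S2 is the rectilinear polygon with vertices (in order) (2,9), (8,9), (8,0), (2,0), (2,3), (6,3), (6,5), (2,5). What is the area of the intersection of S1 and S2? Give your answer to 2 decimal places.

5.60

The intersection is the polygon with vertices (2,5), (2,5.5), (8,8.5), (8,8.2), (4,5).
By the shoelace formula its area is 5.60.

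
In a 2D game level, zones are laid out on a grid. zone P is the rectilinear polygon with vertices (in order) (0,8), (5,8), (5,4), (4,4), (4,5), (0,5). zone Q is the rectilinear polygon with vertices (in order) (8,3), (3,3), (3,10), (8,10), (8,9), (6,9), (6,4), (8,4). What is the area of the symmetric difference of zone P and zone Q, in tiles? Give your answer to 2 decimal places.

27.00

|zone P| = 16, |zone Q| = 25, |zone P∩zone Q| = 7.
|zone P △ zone Q| = |zone P| + |zone Q| − 2·|zone P∩zone Q| = 16 + 25 − 14 = 27.00.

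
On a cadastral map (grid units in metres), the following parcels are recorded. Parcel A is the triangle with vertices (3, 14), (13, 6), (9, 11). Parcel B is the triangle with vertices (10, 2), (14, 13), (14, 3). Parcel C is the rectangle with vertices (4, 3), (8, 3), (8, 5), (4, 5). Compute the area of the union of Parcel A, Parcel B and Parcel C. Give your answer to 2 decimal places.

By inclusion–exclusion:
Individual areas: |Parcel A| = 9, |Parcel B| = 20, |Parcel C| = 8.
|Parcel A∩Parcel B| = 0.2862.
|Parcel A∩Parcel C| = 0.
|Parcel B∩Parcel C| = 0.
|Parcel A∩Parcel B∩Parcel C| = 0.
|Parcel A ∪ Parcel B ∪ Parcel C| = 37 − 0.2862 + 0 = 36.71.

36.71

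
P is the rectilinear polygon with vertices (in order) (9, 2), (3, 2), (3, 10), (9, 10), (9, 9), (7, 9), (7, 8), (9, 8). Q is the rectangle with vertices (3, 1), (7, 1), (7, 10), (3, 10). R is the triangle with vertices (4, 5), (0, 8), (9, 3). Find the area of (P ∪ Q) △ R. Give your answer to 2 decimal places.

48.25

|P ∪ Q| = 50.
|(P ∪ Q) ∩ R| = 2.625.
|(P ∪ Q) △ R| = 50 + 3.5 − 5.25 = 48.25.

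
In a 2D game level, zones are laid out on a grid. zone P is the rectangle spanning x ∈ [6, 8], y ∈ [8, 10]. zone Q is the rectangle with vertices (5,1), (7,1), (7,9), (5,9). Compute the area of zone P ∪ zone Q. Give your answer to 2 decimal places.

By inclusion–exclusion:
Individual areas: |zone P| = 4, |zone Q| = 16.
|zone P∩zone Q|: x∈[6,7], y∈[8,9] → 1·1 = 1.
|zone P ∪ zone Q| = 20 − 1 = 19.00.

19.00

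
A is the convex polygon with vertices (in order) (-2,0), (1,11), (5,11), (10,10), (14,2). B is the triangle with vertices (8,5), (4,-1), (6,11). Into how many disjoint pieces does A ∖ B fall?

2

A ∖ B splits into 2 disjoint pieces (area 58.8926, area 44.9708).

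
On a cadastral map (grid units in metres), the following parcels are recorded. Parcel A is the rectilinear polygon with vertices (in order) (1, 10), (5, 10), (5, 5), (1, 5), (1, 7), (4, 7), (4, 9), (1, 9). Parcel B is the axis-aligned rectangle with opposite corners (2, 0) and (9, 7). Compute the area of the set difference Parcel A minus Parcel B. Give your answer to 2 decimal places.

|Parcel A| = 14, |Parcel A∩Parcel B| = 6.
|Parcel A ∖ Parcel B| = |Parcel A| − |Parcel A∩Parcel B| = 14 − 6 = 8.00.

8.00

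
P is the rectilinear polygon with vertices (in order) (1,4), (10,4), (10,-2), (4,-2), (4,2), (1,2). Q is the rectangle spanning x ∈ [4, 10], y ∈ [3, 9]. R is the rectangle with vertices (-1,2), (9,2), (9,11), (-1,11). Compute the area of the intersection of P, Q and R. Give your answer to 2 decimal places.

The intersection is the polygon with vertices (4,3), (4,4), (9,4), (9,3).
By the shoelace formula its area is 5.00.

5.00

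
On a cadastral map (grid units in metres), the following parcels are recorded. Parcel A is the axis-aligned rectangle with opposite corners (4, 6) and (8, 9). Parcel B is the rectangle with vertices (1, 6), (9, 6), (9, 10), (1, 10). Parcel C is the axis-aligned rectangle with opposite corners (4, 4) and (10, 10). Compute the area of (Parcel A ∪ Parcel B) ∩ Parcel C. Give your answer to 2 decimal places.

20.00

The region (Parcel A ∪ Parcel B) ∩ Parcel C is the polygon with vertices (9,10), (9,6), (8,6), (4,6), (4,10).
By the shoelace formula its area is 20.00.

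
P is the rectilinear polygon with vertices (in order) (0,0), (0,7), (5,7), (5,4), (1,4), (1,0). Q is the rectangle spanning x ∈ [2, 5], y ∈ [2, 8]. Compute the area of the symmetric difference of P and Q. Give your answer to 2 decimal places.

|P| = 19, |Q| = 18, |P∩Q| = 9.
|P △ Q| = |P| + |Q| − 2·|P∩Q| = 19 + 18 − 18 = 19.00.

19.00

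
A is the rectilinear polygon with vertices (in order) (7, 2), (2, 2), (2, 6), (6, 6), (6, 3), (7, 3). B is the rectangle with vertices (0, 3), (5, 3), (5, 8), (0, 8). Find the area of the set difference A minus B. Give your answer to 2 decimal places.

|A| = 17, |A∩B| = 9.
|A ∖ B| = |A| − |A∩B| = 17 − 9 = 8.00.

8.00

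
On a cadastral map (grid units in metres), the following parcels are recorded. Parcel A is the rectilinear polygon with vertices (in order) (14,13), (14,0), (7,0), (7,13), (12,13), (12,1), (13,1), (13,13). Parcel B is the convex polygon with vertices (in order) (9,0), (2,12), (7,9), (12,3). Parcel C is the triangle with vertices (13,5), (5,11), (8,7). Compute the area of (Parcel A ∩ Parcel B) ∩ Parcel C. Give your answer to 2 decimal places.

1.13

The region (Parcel A ∩ Parcel B) ∩ Parcel C is the polygon with vertices (9,6.6), (8,7), (7,8.333), (7,9).
By the shoelace formula its area is 1.13.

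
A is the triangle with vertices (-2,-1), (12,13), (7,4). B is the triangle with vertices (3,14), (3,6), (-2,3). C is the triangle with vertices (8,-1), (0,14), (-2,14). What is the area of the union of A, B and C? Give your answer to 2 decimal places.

By inclusion–exclusion:
Individual areas: |A| = 28, |B| = 20, |C| = 15.
|A∩B| = 0.
|A∩C| = 1.4504.
|B∩C| = 3.7191.
|A∩B∩C| = 0.
|A ∪ B ∪ C| = 63 − 5.1695 + 0 = 57.83.

57.83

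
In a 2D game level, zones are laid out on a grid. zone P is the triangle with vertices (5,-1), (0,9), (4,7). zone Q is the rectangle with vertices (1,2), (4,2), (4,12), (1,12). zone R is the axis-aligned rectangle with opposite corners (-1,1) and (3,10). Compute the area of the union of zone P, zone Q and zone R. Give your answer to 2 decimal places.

53.25

By inclusion–exclusion:
Individual areas: |zone P| = 15, |zone Q| = 30, |zone R| = 36.
|zone P∩zone Q| = 11.
|zone P∩zone R| = 6.75.
|zone Q∩zone R|: x∈[1,3], y∈[2,10] → 2·8 = 16.
|zone P∩zone Q∩zone R| = 6.
|zone P ∪ zone Q ∪ zone R| = 81 − 33.75 + 6 = 53.25.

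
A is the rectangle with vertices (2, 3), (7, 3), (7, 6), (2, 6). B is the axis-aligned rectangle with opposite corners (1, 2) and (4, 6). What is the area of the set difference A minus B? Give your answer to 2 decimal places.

9.00

|A∩B|: x∈[2,4], y∈[3,6] → 2·3 = 6.
|A| = 15.
|A ∖ B| = |A| − |A∩B| = 15 − 6 = 9.00.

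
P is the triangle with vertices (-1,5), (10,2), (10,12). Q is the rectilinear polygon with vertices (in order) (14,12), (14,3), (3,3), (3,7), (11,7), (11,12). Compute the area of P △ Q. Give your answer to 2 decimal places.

|P| = 55, |Q| = 59, |P∩Q| = 26.4848.
|P △ Q| = |P| + |Q| − 2·|P∩Q| = 55 + 59 − 52.9697 = 61.03.

61.03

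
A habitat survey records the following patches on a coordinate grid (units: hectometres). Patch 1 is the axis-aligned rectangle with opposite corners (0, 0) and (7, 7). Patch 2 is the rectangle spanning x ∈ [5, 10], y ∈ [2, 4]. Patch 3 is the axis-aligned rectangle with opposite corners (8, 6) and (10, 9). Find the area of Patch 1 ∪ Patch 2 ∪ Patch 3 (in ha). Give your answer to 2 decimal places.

61.00

By inclusion–exclusion:
Individual areas: |Patch 1| = 49, |Patch 2| = 10, |Patch 3| = 6.
|Patch 1∩Patch 2|: x∈[5,7], y∈[2,4] → 2·2 = 4.
|Patch 1∩Patch 3| = 0 (no overlap).
|Patch 2∩Patch 3| = 0 (no overlap).
|Patch 1∩Patch 2∩Patch 3| = 0.
|Patch 1 ∪ Patch 2 ∪ Patch 3| = 65 − 4 + 0 = 61.00.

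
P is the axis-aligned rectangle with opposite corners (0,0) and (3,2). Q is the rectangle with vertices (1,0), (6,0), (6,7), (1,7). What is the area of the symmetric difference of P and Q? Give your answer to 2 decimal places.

|P∩Q|: x∈[1,3], y∈[0,2] → 2·2 = 4.
|P △ Q| = |P| + |Q| − 2·|P∩Q| = 6 + 35 − 8 = 33.00.

33.00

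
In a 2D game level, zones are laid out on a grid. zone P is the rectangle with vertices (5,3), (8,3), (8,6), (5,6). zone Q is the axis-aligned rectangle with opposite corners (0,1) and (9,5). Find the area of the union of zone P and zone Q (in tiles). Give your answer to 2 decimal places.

By inclusion–exclusion:
Individual areas: |zone P| = 9, |zone Q| = 36.
|zone P∩zone Q|: x∈[5,8], y∈[3,5] → 3·2 = 6.
|zone P ∪ zone Q| = 45 − 6 = 39.00.

39.00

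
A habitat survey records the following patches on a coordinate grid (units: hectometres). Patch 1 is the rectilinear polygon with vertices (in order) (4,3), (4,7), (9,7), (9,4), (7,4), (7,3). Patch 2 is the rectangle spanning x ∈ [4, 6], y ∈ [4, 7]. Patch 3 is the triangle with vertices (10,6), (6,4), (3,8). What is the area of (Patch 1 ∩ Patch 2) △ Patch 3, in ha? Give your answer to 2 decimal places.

|Patch 1 ∩ Patch 2| = 6.
|(Patch 1 ∩ Patch 2) ∩ Patch 3| = 3.3333.
|(Patch 1 ∩ Patch 2) △ Patch 3| = 6 + 11 − 6.6667 = 10.33.

10.33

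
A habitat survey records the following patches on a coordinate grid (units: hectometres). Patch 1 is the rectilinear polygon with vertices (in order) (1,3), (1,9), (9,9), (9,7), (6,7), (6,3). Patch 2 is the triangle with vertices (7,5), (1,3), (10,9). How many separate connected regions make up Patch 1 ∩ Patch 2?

2

Patch 1 ∩ Patch 2 splits into 2 disjoint pieces (area 1.1667, area 4.1667).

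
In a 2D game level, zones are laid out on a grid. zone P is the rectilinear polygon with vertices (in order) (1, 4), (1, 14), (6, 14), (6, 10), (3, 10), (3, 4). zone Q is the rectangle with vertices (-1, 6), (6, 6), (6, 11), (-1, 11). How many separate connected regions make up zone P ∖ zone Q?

2

zone P ∖ zone Q splits into 2 disjoint pieces (area 4, area 15).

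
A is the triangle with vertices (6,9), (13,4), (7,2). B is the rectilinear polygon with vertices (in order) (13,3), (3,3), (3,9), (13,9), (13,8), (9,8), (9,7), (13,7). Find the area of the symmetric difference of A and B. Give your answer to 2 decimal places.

37.14

|A| = 22, |B| = 56, |A∩B| = 20.4286.
|A △ B| = |A| + |B| − 2·|A∩B| = 22 + 56 − 40.8571 = 37.14.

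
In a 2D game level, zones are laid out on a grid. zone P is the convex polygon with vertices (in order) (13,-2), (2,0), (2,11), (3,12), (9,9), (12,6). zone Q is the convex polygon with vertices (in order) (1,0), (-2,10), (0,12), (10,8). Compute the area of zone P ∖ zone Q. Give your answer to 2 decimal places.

68.77

|zone P| = 110, |zone P∩zone Q| = 41.2302.
|zone P ∖ zone Q| = |zone P| − |zone P∩zone Q| = 110 − 41.2302 = 68.77.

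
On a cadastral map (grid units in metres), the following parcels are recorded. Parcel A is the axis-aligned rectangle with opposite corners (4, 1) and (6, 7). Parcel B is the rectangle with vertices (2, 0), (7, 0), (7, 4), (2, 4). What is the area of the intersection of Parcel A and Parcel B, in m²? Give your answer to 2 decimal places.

|Parcel A∩Parcel B|: x∈[4,6], y∈[1,4] → 2·3 = 6.

6.00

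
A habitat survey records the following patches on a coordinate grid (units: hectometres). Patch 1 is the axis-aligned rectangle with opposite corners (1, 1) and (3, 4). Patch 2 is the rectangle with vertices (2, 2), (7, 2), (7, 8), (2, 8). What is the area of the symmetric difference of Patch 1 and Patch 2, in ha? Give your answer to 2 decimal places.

32.00

|Patch 1∩Patch 2|: x∈[2,3], y∈[2,4] → 1·2 = 2.
|Patch 1 △ Patch 2| = |Patch 1| + |Patch 2| − 2·|Patch 1∩Patch 2| = 6 + 30 − 4 = 32.00.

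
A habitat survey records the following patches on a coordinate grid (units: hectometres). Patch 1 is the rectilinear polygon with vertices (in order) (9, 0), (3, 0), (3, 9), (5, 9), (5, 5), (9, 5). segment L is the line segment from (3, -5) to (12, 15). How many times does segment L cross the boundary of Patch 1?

2

The segment meets the boundary at (7.5,5), (5.25,0).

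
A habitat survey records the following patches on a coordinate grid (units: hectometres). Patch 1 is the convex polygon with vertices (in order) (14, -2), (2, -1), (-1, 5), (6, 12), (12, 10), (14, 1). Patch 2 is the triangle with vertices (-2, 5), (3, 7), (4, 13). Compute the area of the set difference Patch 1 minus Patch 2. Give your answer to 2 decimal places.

|Patch 1| = 148.5, |Patch 1∩Patch 2| = 3.7333.
|Patch 1 ∖ Patch 2| = |Patch 1| − |Patch 1∩Patch 2| = 148.5 − 3.7333 = 144.77.

144.77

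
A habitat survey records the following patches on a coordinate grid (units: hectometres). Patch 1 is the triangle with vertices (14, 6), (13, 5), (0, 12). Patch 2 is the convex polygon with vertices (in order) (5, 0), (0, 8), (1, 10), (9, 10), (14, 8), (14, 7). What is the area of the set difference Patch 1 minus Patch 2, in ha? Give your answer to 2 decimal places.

2.22

|Patch 1| = 10, |Patch 1∩Patch 2| = 7.7835.
|Patch 1 ∖ Patch 2| = |Patch 1| − |Patch 1∩Patch 2| = 10 − 7.7835 = 2.22.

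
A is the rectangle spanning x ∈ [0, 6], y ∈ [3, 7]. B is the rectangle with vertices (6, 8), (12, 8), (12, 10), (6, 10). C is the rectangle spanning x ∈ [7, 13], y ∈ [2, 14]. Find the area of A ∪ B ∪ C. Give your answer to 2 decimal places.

By inclusion–exclusion:
Individual areas: |A| = 24, |B| = 12, |C| = 72.
|A∩B| = 0 (no overlap).
|A∩C| = 0 (no overlap).
|B∩C|: x∈[7,12], y∈[8,10] → 5·2 = 10.
|A∩B∩C| = 0.
|A ∪ B ∪ C| = 108 − 10 + 0 = 98.00.

98.00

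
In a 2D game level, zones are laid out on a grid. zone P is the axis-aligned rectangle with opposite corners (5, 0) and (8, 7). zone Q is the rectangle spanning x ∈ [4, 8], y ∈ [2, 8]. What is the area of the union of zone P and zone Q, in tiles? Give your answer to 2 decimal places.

30.00

By inclusion–exclusion:
Individual areas: |zone P| = 21, |zone Q| = 24.
|zone P∩zone Q|: x∈[5,8], y∈[2,7] → 3·5 = 15.
|zone P ∪ zone Q| = 45 − 15 = 30.00.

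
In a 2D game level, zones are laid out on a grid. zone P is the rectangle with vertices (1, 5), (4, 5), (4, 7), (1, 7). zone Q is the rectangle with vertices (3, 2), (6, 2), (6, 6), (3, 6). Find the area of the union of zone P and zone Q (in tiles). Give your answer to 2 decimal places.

By inclusion–exclusion:
Individual areas: |zone P| = 6, |zone Q| = 12.
|zone P∩zone Q|: x∈[3,4], y∈[5,6] → 1·1 = 1.
|zone P ∪ zone Q| = 18 − 1 = 17.00.

17.00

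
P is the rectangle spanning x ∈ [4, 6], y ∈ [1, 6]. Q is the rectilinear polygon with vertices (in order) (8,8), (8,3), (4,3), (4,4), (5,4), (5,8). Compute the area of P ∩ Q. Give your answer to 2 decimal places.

4.00

The intersection is the polygon with vertices (6,6), (6,3), (4,3), (4,4), (5,4), (5,6).
By the shoelace formula its area is 4.00.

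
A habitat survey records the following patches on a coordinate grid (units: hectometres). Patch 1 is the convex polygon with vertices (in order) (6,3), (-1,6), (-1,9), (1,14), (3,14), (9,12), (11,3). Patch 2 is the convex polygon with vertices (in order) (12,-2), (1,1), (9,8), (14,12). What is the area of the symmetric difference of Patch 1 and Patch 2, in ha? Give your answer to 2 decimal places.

|Patch 1| = 97.5, |Patch 2| = 81.5, |Patch 1∩Patch 2| = 20.7166.
|Patch 1 △ Patch 2| = |Patch 1| + |Patch 2| − 2·|Patch 1∩Patch 2| = 97.5 + 81.5 − 41.4332 = 137.57.

137.57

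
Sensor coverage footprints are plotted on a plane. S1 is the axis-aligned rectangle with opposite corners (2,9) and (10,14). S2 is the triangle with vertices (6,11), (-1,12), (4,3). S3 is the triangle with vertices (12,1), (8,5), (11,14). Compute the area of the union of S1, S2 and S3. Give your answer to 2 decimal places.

By inclusion–exclusion:
Individual areas: |S1| = 40, |S2| = 29, |S3| = 24.
|S1∩S2| = 8.6429.
|S1∩S3| = 0.6667.
|S2∩S3| = 0.
|S1∩S2∩S3| = 0.
|S1 ∪ S2 ∪ S3| = 93 − 9.3095 + 0 = 83.69.

83.69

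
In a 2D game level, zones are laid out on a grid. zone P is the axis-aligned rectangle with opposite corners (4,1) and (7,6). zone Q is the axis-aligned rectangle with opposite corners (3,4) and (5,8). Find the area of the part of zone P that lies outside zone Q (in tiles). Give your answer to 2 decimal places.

13.00

|zone P∩zone Q|: x∈[4,5], y∈[4,6] → 1·2 = 2.
|zone P| = 15.
|zone P ∖ zone Q| = |zone P| − |zone P∩zone Q| = 15 − 2 = 13.00.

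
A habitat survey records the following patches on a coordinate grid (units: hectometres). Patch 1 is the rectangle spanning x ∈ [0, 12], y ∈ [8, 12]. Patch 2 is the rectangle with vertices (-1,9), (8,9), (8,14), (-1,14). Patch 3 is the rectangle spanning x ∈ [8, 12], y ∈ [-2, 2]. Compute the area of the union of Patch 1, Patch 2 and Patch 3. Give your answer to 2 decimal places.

85.00

By inclusion–exclusion:
Individual areas: |Patch 1| = 48, |Patch 2| = 45, |Patch 3| = 16.
|Patch 1∩Patch 2|: x∈[0,8], y∈[9,12] → 8·3 = 24.
|Patch 1∩Patch 3| = 0 (no overlap).
|Patch 2∩Patch 3| = 0 (no overlap).
|Patch 1∩Patch 2∩Patch 3| = 0.
|Patch 1 ∪ Patch 2 ∪ Patch 3| = 109 − 24 + 0 = 85.00.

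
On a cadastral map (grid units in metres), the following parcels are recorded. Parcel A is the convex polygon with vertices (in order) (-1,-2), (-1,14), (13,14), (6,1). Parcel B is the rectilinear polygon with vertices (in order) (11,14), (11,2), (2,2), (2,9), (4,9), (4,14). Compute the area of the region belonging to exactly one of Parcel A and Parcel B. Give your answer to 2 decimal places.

85.97

|Parcel A| = 147, |Parcel B| = 98, |Parcel A∩Parcel B| = 79.5165.
|Parcel A △ Parcel B| = |Parcel A| + |Parcel B| − 2·|Parcel A∩Parcel B| = 147 + 98 − 159.033 = 85.97.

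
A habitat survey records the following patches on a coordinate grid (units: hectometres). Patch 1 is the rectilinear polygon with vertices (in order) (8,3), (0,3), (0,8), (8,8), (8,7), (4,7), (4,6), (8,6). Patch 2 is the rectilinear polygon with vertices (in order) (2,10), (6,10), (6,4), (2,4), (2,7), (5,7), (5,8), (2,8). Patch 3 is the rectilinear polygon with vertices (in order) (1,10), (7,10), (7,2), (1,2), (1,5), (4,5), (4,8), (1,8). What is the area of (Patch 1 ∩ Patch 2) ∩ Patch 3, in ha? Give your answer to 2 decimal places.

7.00

|Patch 1 ∩ Patch 2| = 11.
|(Patch 1 ∩ Patch 2) ∩ Patch 3| = 7.00.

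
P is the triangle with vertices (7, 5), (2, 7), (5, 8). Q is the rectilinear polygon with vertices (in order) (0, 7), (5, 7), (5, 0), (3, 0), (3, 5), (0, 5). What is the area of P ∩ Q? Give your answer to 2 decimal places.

The intersection is the polygon with vertices (2,7), (5,7), (5,5.8).
By the shoelace formula its area is 1.80.

1.80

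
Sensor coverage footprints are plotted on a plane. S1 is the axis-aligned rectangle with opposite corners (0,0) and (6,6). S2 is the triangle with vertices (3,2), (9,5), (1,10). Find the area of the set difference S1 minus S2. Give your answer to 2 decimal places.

|S1| = 36, |S1∩S2| = 11.75.
|S1 ∖ S2| = |S1| − |S1∩S2| = 36 − 11.75 = 24.25.

24.25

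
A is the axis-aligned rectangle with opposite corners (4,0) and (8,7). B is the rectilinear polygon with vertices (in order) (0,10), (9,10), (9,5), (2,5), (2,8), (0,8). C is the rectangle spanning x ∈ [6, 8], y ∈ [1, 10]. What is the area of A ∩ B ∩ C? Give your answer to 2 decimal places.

The intersection is the polygon with vertices (8,7), (8,5), (6,5), (6,7).
By the shoelace formula its area is 4.00.

4.00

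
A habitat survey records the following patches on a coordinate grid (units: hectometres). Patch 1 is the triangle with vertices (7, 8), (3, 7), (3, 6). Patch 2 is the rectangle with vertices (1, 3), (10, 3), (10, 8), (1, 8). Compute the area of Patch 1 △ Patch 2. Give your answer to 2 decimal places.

43.00

|Patch 1| = 2, |Patch 2| = 45, |Patch 1∩Patch 2| = 2.
|Patch 1 △ Patch 2| = |Patch 1| + |Patch 2| − 2·|Patch 1∩Patch 2| = 2 + 45 − 4 = 43.00.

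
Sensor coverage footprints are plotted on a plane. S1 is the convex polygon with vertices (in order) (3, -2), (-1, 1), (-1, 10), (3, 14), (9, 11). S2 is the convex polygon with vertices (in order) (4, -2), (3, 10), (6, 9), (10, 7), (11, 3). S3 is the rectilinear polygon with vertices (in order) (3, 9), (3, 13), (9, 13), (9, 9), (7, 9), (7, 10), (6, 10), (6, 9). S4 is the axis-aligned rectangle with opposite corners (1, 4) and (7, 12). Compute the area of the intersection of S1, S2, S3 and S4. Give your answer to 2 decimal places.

1.46

The intersection is the polygon with vertices (6,9), (3.083,9), (3,10).
By the shoelace formula its area is 1.46.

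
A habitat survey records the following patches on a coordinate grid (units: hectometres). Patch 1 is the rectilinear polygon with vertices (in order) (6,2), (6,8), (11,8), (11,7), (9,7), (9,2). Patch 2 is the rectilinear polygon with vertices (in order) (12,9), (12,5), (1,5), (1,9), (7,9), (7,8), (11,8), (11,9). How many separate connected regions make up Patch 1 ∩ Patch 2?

Patch 1 ∩ Patch 2 is a single connected region.

1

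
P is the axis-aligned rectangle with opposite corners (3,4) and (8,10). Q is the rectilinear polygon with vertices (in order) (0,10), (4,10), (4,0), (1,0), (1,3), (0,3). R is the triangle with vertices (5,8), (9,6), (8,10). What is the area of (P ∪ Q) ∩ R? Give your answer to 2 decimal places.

The region (P ∪ Q) ∩ R is the polygon with vertices (8,6.5), (5,8), (8,10).
By the shoelace formula its area is 5.25.

5.25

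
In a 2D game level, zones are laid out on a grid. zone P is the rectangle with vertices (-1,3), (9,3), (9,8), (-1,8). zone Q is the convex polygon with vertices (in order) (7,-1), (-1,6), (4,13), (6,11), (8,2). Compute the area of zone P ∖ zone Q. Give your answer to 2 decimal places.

|zone P| = 50, |zone P∩zone Q| = 34.5397.
|zone P ∖ zone Q| = |zone P| − |zone P∩zone Q| = 50 − 34.5397 = 15.46.

15.46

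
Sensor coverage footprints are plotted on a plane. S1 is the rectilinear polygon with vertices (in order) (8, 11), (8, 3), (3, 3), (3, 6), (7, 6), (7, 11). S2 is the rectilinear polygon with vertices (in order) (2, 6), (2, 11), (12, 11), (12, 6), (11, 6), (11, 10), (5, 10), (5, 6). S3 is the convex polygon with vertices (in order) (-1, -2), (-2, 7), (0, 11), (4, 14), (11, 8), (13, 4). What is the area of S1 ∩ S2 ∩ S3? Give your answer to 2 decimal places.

0.89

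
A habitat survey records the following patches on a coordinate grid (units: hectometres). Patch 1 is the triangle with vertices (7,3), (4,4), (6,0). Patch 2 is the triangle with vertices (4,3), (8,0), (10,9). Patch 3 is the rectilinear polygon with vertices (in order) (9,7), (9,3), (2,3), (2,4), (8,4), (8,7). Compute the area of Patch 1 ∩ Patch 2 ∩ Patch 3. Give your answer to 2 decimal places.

1.04

The intersection is the polygon with vertices (4.333,3.333), (4.75,3.75), (7,3), (4.5,3).
By the shoelace formula its area is 1.04.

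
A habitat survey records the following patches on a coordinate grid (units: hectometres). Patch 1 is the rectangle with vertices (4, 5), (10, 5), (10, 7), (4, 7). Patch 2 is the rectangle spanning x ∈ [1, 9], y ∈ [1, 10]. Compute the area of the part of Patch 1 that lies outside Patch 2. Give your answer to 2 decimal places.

|Patch 1∩Patch 2|: x∈[4,9], y∈[5,7] → 5·2 = 10.
|Patch 1| = 12.
|Patch 1 ∖ Patch 2| = |Patch 1| − |Patch 1∩Patch 2| = 12 − 10 = 2.00.

2.00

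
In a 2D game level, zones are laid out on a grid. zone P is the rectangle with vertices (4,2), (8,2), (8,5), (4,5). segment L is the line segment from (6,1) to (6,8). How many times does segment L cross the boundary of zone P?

2

The segment meets the boundary at (6,5), (6,2).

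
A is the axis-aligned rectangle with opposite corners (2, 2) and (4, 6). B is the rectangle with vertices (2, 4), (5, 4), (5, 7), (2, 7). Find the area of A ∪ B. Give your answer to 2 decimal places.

By inclusion–exclusion:
Individual areas: |A| = 8, |B| = 9.
|A∩B|: x∈[2,4], y∈[4,6] → 2·2 = 4.
|A ∪ B| = 17 − 4 = 13.00.

13.00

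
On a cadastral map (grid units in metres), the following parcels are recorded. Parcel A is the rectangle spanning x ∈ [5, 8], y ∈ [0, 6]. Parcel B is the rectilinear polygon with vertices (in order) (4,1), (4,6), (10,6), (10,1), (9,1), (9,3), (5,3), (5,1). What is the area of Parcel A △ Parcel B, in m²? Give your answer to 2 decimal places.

22.00

|Parcel A| = 18, |Parcel B| = 22, |Parcel A∩Parcel B| = 9.
|Parcel A △ Parcel B| = |Parcel A| + |Parcel B| − 2·|Parcel A∩Parcel B| = 18 + 22 − 18 = 22.00.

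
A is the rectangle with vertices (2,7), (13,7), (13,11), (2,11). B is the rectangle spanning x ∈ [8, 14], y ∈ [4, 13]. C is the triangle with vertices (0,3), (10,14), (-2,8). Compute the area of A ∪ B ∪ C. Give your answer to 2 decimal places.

By inclusion–exclusion:
Individual areas: |A| = 44, |B| = 54, |C| = 36.
|A∩B|: x∈[8,13], y∈[7,11] → 5·4 = 20.
|A∩C| = 12.8182.
|B∩C| = 0.6545.
|A∩B∩C| = 0.
|A ∪ B ∪ C| = 134 − 33.4727 + 0 = 100.53.

100.53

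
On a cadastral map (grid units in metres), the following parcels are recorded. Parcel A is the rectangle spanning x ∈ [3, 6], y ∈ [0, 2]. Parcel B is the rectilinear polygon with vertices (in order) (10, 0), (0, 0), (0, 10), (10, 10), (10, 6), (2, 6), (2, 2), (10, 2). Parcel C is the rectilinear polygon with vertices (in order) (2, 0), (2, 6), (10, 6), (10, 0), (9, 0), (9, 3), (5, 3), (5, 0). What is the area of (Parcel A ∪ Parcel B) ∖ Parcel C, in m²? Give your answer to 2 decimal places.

60.00

|Parcel A ∪ Parcel B| = 68.
|(Parcel A ∪ Parcel B) ∩ Parcel C| = 8.
|(Parcel A ∪ Parcel B) ∖ Parcel C| = 68 − 8 = 60.00.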